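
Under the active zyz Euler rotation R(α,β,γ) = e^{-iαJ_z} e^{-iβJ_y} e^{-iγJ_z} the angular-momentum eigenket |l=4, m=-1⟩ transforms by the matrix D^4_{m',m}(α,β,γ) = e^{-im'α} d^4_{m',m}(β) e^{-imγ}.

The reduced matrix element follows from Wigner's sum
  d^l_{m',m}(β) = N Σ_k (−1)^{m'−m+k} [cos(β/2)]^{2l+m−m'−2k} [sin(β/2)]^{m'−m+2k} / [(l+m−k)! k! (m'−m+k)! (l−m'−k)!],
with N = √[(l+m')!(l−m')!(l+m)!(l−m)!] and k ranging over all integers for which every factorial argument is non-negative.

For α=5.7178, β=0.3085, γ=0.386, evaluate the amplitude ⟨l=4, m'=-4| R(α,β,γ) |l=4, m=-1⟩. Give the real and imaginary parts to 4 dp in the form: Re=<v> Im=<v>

Re=-0.0077 Im=-0.0244

Split into d^4_{-4,-1}(β=0.3085) × two z-phases.
c=cos(0.3085/2)=0.988127, s=sin(0.3085/2)=0.153639; N=√[1·40320·6·120]=5387.986637
The bounds max(0,m−m')=3 and min(l+m,l−m')=3 give 1 term
  k=3: (−1)^0·5387.9866/(720)·0.9881^5·0.1536^3 = +0.025566
d^4_{-4,-1}(0.3085) = +0.025566
Phases: e^{-i·(-4)·5.7178}=-0.637112-0.770772i, e^{-i·(-1)·0.386}=+0.926422+0.376486i ⇒ D=-0.007671-0.024388i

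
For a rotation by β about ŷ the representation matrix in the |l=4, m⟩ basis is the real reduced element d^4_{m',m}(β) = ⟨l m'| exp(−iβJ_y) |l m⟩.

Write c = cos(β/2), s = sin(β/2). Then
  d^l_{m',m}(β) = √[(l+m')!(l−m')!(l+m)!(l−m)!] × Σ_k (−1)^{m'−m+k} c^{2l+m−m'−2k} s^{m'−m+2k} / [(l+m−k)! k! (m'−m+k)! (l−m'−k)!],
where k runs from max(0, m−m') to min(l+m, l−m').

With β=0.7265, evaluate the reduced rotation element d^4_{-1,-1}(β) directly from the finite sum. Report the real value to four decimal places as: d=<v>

d=-0.3329

d^4_{-1,-1}(β=0.7265) via Wigner's sum:
c=cos(0.7265/2)=0.934747, s=sin(0.7265/2)=0.355314; N=√[6·120·6·120]=720.000000
k: max(0,(-1)−(-1))=0 … min(4+(-1),4−(-1))=3
  k=0: (−1)^0·720.0000/(720)·0.9347^8·0.3553^0 = +0.582844
  k=1: (−1)^1·720.0000/(48)·0.9347^6·0.3553^2 = -1.263224
  k=2: (−1)^2·720.0000/(24)·0.9347^4·0.3553^4 = +0.365045
  k=3: (−1)^3·720.0000/(72)·0.9347^2·0.3553^6 = -0.017582
d^4_{-1,-1}(0.7265) = +0.582844 -1.263224 +0.365045 -0.017582 = -0.332916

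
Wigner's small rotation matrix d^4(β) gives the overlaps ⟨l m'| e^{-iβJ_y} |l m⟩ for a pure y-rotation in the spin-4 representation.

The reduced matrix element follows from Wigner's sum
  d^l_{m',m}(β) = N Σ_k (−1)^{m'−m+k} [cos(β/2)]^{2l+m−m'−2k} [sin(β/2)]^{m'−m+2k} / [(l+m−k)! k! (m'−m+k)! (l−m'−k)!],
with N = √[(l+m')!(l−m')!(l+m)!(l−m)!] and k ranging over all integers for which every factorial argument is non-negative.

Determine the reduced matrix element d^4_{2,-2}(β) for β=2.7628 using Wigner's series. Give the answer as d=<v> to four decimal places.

d=0.5014

d^4_{2,-2}(β=2.7628) via Wigner's sum:
c=cos(2.7628/2)=0.188266, s=sin(2.7628/2)=0.982118; N=√[720·2·2·720]=1440.000000
k: max(0,(-2)−(2))=0 … min(4+(-2),4−(2))=2
  k=0: (−1)^4·1440.0000/(96)·0.1883^4·0.9821^4 = +0.017532
  k=1: (−1)^5·1440.0000/(120)·0.1883^2·0.9821^6 = -0.381687
  k=2: (−1)^6·1440.0000/(1440)·0.1883^0·0.9821^8 = +0.865585
d^4_{2,-2}(2.7628) = +0.017532 -0.381687 +0.865585 = +0.501430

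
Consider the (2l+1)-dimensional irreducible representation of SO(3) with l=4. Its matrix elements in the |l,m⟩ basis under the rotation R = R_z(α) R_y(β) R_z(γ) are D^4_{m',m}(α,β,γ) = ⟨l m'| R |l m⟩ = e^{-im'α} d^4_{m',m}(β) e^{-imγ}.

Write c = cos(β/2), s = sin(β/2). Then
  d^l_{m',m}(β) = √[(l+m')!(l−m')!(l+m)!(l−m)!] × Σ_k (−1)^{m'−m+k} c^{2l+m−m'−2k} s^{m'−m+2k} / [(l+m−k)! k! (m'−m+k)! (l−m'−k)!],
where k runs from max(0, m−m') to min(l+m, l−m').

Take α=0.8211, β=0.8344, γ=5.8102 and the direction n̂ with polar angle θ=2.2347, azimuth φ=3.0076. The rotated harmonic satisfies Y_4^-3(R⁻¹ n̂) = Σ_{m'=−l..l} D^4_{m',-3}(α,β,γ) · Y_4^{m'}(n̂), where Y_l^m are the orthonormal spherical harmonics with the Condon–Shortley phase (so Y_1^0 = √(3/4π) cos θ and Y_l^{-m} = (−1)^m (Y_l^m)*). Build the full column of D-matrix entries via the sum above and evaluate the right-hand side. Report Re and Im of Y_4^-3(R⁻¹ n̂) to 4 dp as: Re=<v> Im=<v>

Need the full column D^4_{m',-3} for m'=−4..4 at α=0.8211, β=0.8344, γ=5.8102.
cos(β/2)=0.914227, sin(β/2)=0.405202
d^4_{-4,-3}: single k=1 term ⇒ +0.611780;  D = -0.177663+0.585415i
d^4_{-3,-3}: k∈[0..1] ⇒ +0.488014 -0.671067 = -0.183053;  D = -0.091978-0.158267i
d^4_{-2,-3}: k∈[0..1] ⇒ -0.809309 +0.476948 = -0.332361;  D = -0.324113-0.073583i
d^4_{-1,-3}: k∈[0..1] ⇒ +0.760919 -0.249128 = +0.511791;  D = +0.423018-0.288073i
d^4_{0,-3}: k∈[0..1] ⇒ -0.502747 +0.098761 = -0.403986;  D = -0.061106+0.399338i
d^4_{1,-3}: k∈[0..1] ⇒ +0.249128 -0.029364 = +0.219764;  D = -0.136343-0.172357i
d^4_{2,-3}: k∈[0..1] ⇒ -0.093693 +0.006135 = -0.087558;  D = +0.087275+0.007035i
d^4_{3,-3}: k∈[0..1] ⇒ +0.025896 -0.000727 = +0.025170;  D = -0.018576+0.016984i
d^4_{4,-3}: single k=0 term ⇒ -0.004638;  D = +0.000042-0.004638i
Y_4^{m'}(θ=2.2347,φ=3.0076) and Σ D·Y over m':
  (-0.1777+0.5854i)·(+0.1464+0.0870i)  (-0.0920-0.1583i)·(+0.3468+0.1474i)  (-0.3241-0.0736i)·(+0.3317+0.0911i)  (+0.4230-0.2881i)·(-0.0778-0.0105i)  (-0.0611+0.3993i)·(-0.3538+0.0000i)  (-0.1363-0.1724i)·(+0.0778-0.0105i)  (+0.0873+0.0070i)·(+0.3317-0.0911i)  (-0.0186+0.0170i)·(-0.3468+0.1474i)  (+0.0000-0.0046i)·(+0.1464-0.0870i)
Y_4^-3(R⁻¹ n̂) = -0.179915-0.202354i

Re=-0.1799 Im=-0.2024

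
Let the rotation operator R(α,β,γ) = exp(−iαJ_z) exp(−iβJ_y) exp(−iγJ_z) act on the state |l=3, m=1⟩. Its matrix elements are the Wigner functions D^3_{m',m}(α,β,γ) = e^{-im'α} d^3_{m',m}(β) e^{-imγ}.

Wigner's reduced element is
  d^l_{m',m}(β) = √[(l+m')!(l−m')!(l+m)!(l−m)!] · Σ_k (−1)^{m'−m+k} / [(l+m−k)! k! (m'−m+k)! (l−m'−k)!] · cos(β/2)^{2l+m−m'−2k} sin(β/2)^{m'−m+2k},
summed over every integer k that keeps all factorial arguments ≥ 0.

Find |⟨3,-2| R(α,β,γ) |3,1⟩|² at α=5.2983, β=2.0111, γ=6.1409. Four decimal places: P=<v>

Split into d^3_{-2,1}(β=2.0111) × two z-phases.
c=cos(2.0111/2)=0.535624, s=sin(2.0111/2)=0.844457; N=√[1·120·24·2]=75.894664
The bounds max(0,m−m')=3 and min(l+m,l−m')=4 give 2 terms
  k=3: (−1)^0·75.8947/(12)·0.5356^3·0.8445^3 = +0.585251
  k=4: (−1)^1·75.8947/(24)·0.5356^1·0.8445^5 = -0.727356
d^3_{-2,1}(2.0111) = +0.585251 -0.727356 = -0.142105
|D^3_{-2,1}|² = |d^3_{-2,1}(β)|² = (-0.142105)² = 0.020194 (the z-rotation phases have unit modulus)

P=0.0202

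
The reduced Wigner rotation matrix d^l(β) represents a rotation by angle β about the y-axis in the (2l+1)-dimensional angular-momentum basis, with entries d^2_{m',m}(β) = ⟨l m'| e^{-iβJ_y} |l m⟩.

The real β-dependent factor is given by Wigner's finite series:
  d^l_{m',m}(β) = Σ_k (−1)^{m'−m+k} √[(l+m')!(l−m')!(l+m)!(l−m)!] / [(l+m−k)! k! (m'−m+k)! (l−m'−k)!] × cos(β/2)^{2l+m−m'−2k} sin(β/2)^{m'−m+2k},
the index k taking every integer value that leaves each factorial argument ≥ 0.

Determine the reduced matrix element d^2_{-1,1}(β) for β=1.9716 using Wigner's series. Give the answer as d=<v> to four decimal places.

d=0.1527

d^2_{-1,1}(β=1.9716) via Wigner's sum:
c=cos(1.9716/2)=0.552196, s=sin(1.9716/2)=0.833714; N=√[1·6·6·1]=6.000000
The bounds max(0,m−m')=2 and min(l+m,l−m')=3 give 2 terms
  k=2: (−1)^0·6.0000/(2)·0.5522^2·0.8337^2 = +0.635832
  k=3: (−1)^1·6.0000/(6)·0.5522^0·0.8337^4 = -0.483135
d^2_{-1,1}(1.9716) = +0.635832 -0.483135 = +0.152697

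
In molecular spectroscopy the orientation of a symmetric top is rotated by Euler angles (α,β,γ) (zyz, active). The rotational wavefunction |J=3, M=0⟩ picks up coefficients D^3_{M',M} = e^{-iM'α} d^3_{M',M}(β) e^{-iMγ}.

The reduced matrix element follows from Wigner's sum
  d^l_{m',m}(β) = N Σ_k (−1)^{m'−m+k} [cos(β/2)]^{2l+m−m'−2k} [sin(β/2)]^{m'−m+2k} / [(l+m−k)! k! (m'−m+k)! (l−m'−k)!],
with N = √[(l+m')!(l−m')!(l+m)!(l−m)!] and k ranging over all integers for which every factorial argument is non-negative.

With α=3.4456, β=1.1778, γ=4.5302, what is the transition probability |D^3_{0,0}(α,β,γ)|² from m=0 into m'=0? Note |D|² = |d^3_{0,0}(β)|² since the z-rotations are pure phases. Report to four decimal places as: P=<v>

D^3_{0,0}(3.4456,1.1778,4.5302) = e^{-i·0·3.4456}·d^3_{0,0}(1.1778)·e^{-i·0·4.5302}. Compute d first:
c=cos(1.1778/2)=0.831552, s=sin(1.1778/2)=0.555447; N=√[6·6·6·6]=36.000000
The bounds max(0,m−m')=0 and min(l+m,l−m')=3 give 4 terms
  k=0: (−1)^0·36.0000/(36)·0.8316^6·0.5554^0 = +0.330626
  k=1: (−1)^1·36.0000/(4)·0.8316^4·0.5554^2 = -1.327655
  k=2: (−1)^2·36.0000/(4)·0.8316^2·0.5554^4 = +0.592367
  k=3: (−1)^3·36.0000/(36)·0.8316^0·0.5554^6 = -0.029367
d^3_{0,0}(1.1778) = +0.330626 -1.327655 +0.592367 -0.029367 = -0.434028
|D^3_{0,0}|² = |d^3_{0,0}(β)|² = (-0.434028)² = 0.188381 (the z-rotation phases have unit modulus)

P=0.1884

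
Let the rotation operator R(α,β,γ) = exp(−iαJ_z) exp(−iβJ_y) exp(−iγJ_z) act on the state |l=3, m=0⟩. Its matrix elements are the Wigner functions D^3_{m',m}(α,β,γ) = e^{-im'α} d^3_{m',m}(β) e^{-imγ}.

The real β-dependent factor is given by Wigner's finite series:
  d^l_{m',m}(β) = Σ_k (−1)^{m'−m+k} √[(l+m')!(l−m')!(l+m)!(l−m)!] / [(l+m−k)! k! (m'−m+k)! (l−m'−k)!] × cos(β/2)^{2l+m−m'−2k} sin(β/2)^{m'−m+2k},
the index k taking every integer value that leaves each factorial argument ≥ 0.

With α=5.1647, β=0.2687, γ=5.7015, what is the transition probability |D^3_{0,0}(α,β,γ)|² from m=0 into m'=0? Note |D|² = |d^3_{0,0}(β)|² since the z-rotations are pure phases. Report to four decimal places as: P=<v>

Split into d^3_{0,0}(β=0.2687) × two z-phases.
c=cos(0.2687/2)=0.990989, s=sin(0.2687/2)=0.133946; N=√[6·6·6·6]=36.000000
k∈{0,1,2,3} keeps every argument non-negative
  k=0: (−1)^0·36.0000/(36)·0.9910^6·0.1339^0 = +0.947135
  k=1: (−1)^1·36.0000/(4)·0.9910^4·0.1339^2 = -0.155732
  k=2: (−1)^2·36.0000/(4)·0.9910^2·0.1339^4 = +0.002845
  k=3: (−1)^3·36.0000/(36)·0.9910^0·0.1339^6 = -0.000006
d^3_{0,0}(0.2687) = +0.947135 -0.155732 +0.002845 -0.000006 = +0.794243
|D^3_{0,0}|² = |d^3_{0,0}(β)|² = (+0.794243)² = 0.630821 (the z-rotation phases have unit modulus)

P=0.6308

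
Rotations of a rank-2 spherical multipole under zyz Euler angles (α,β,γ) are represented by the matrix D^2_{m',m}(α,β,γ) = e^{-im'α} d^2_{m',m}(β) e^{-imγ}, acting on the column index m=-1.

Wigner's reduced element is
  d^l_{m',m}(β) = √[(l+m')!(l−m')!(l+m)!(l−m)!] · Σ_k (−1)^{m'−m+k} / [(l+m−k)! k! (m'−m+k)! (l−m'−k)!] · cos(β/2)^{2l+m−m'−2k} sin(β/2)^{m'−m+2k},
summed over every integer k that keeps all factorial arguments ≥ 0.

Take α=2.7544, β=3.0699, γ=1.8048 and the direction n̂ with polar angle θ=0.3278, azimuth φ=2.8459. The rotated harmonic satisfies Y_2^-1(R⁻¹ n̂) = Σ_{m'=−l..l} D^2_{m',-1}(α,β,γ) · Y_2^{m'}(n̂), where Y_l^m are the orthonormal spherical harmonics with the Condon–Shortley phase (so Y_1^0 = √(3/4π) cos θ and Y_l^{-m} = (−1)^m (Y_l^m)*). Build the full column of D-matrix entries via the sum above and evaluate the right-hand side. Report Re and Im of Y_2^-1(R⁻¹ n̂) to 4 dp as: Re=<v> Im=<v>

Need the full column D^2_{m',-1} for m'=−2..2 at α=2.7544, β=3.0699, γ=1.8048.
cos(β/2)=0.035839, sin(β/2)=0.999358
d^2_{-2,-1}: single k=1 term ⇒ +0.000092;  D = +0.000047+0.000079i
d^2_{-1,-1}: k∈[0..1] ⇒ +0.000002 -0.003848 = -0.003847;  D = +0.000587+0.003802i
d^2_{0,-1}: k∈[0..1] ⇒ -0.000113 +0.087617 = +0.087505;  D = -0.020290+0.085120i
d^2_{1,-1}: k∈[0..1] ⇒ +0.003848 -0.997433 = -0.993585;  D = -0.578275+0.807966i
d^2_{2,-1}: single k=0 term ⇒ -0.071539;  D = +0.060520-0.038146i
Y_2^{m'}(θ=0.3278,φ=2.8459) and Σ D·Y over m':
  (+0.0000+0.0001i)·(+0.0332+0.0223i)  (+0.0006+0.0038i)·(-0.2253-0.0686i)  (-0.0203+0.0851i)·(+0.5327+0.0000i)  (-0.5783+0.8080i)·(+0.2253-0.0686i)  (+0.0605-0.0381i)·(+0.0332-0.0223i)
Y_2^-1(R⁻¹ n̂) = -0.084342+0.263521i

Re=-0.0843 Im=0.2635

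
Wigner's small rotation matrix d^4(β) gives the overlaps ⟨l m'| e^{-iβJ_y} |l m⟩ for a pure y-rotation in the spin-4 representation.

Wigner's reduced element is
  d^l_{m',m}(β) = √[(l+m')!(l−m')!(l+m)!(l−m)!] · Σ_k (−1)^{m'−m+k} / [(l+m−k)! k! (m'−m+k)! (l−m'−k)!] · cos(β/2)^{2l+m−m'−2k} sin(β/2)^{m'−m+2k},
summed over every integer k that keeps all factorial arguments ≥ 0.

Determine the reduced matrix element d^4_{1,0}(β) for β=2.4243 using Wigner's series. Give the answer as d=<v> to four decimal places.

d^4_{1,0}(β=2.4243) via Wigner's sum:
c=cos(2.4243/2)=0.351007, s=sin(2.4243/2)=0.936373; N=√[120·6·24·24]=643.987578
The bounds max(0,m−m')=0 and min(l+m,l−m')=3 give 4 terms
  k=0: (−1)^1·643.9876/(144)·0.3510^7·0.9364^1 = -0.002749
  k=1: (−1)^2·643.9876/(24)·0.3510^5·0.9364^3 = +0.117379
  k=2: (−1)^3·643.9876/(24)·0.3510^3·0.9364^5 = -0.835329
  k=3: (−1)^4·643.9876/(144)·0.3510^1·0.9364^7 = +0.990769
d^4_{1,0}(2.4243) = -0.002749 +0.117379 -0.835329 +0.990769 = +0.270070

d=0.2701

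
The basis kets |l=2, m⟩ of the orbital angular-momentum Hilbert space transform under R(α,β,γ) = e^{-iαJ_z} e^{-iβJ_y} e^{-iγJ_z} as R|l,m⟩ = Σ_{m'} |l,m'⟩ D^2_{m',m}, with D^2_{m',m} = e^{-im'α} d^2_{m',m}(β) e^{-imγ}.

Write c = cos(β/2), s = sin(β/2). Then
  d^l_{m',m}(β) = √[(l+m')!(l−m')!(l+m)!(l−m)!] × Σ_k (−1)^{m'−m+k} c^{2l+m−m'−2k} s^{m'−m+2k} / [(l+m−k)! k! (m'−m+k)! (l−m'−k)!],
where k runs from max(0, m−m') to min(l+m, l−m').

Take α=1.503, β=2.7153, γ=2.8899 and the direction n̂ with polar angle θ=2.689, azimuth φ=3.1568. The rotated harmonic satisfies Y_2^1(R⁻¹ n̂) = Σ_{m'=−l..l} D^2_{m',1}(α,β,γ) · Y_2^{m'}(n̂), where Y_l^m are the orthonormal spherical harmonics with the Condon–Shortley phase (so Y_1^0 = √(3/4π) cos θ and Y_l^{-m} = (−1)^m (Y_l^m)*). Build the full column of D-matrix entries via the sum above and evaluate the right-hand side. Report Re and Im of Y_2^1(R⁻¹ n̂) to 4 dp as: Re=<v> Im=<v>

Re=0.1761 Im=0.3247

Need the full column D^2_{m',1} for m'=−2..2 at α=1.503, β=2.7153, γ=2.8899.
cos(β/2)=0.211536, sin(β/2)=0.977370
d^2_{-2,1}: single k=3 term ⇒ +0.394995;  D = +0.392336+0.045756i
d^2_{-1,1}: k∈[2..3] ⇒ +0.128236 -0.912507 = -0.784272;  D = -0.143413+0.771048i
d^2_{0,1}: k∈[1..2] ⇒ +0.022661 -0.483768 = -0.461107;  D = +0.446578+0.114836i
d^2_{1,1}: k∈[0..1] ⇒ +0.002002 -0.128236 = -0.126233;  D = +0.039647-0.119845i
d^2_{2,1}: single k=0 term ⇒ -0.018503;  D = -0.017133-0.006988i
Y_2^{m'}(θ=2.689,φ=3.1568) and Σ D·Y over m':
  (+0.3923+0.0458i)·(+0.0738-0.0022i)  (-0.1434+0.7710i)·(+0.3038-0.0046i)  (+0.4466+0.1148i)·(+0.4498+0.0000i)  (+0.0396-0.1198i)·(-0.3038-0.0046i)  (-0.0171-0.0070i)·(+0.0738+0.0022i)
Y_2^1(R⁻¹ n̂) = +0.176110+0.324720i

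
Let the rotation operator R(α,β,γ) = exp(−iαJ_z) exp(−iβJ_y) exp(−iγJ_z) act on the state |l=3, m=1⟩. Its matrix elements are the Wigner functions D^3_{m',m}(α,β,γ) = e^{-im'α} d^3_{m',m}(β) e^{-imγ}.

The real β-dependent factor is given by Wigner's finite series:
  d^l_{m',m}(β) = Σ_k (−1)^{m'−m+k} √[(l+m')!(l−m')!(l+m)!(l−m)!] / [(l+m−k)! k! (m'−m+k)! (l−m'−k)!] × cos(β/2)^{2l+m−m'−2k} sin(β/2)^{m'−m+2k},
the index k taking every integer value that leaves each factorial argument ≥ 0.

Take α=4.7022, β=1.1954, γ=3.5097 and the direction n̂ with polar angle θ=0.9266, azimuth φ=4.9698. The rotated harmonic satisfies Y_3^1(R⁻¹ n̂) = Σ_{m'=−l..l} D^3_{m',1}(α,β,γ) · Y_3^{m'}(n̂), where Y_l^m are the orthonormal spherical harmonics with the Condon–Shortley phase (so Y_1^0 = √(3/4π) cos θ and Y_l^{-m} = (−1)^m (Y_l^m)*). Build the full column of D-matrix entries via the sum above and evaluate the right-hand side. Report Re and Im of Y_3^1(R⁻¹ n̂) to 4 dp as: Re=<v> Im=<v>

Need the full column D^3_{m',1} for m'=−3..3 at α=4.7022, β=1.1954, γ=3.5097.
cos(β/2)=0.826632, sin(β/2)=0.562743
d^3_{-3,1}: single k=4 term ⇒ +0.265405;  D = -0.103030-0.244591i
d^3_{-2,1}: k∈[3..4] ⇒ +0.636644 -0.147524 = +0.489120;  D = +0.452673-0.185272i
d^3_{-1,1}: k∈[2..4] ⇒ +0.887197 -0.548219 +0.031758 = +0.370737;  D = +0.136927+0.344524i
d^3_{0,1}: k∈[1..3] ⇒ +0.752423 -1.046112 +0.161604 = -0.132086;  D = +0.123237-0.047531i
d^3_{1,1}: k∈[0..2] ⇒ +0.319061 -1.182929 +0.411164 = -0.452704;  D = +0.158594+0.424016i
d^3_{2,1}: k∈[0..1] ⇒ -0.686865 +0.636644 = -0.050221;  D = -0.047215+0.017114i
d^3_{3,1}: single k=0 term ⇒ +0.572683;  D = +0.189654+0.540368i
Y_3^{m'}(θ=0.9266,φ=4.9698) and Σ D·Y over m':
  (-0.1030-0.2446i)·(-0.1488-0.1528i)  (+0.4527-0.1853i)·(-0.3415+0.1932i)  (+0.1369+0.3445i)·(+0.0528+0.2008i)  (+0.1232-0.0475i)·(-0.2682+0.0000i)  (+0.1586+0.4240i)·(-0.0528+0.2008i)  (-0.0472+0.0171i)·(-0.3415-0.1932i)  (+0.1897+0.5404i)·(+0.1488-0.1528i)
Y_3^1(R⁻¹ n̂) = -0.199108+0.325466i

Re=-0.1991 Im=0.3255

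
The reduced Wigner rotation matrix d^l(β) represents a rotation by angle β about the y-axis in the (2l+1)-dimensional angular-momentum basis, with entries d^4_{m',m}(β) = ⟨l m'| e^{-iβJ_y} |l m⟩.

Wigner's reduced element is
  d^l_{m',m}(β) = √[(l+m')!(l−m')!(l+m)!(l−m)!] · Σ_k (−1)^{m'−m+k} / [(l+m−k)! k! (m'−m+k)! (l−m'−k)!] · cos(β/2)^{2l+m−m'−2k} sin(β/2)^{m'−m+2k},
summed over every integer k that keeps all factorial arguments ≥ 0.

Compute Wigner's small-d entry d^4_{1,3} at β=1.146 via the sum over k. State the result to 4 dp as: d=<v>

d=0.2514

d^4_{1,3}(β=1.146) via Wigner's sum:
Half-angle: c=0.840278, s=0.542155. N=√(120·6·5040·1)=1904.940944
k: max(0,(3)−(1))=2 … min(4+(3),4−(1))=3
  k=2: (−1)^0·1904.9409/(240)·0.8403^6·0.5422^2 = +0.821214
  k=3: (−1)^1·1904.9409/(144)·0.8403^4·0.5422^4 = -0.569779
d^4_{1,3}(1.146) = +0.821214 -0.569779 = +0.251435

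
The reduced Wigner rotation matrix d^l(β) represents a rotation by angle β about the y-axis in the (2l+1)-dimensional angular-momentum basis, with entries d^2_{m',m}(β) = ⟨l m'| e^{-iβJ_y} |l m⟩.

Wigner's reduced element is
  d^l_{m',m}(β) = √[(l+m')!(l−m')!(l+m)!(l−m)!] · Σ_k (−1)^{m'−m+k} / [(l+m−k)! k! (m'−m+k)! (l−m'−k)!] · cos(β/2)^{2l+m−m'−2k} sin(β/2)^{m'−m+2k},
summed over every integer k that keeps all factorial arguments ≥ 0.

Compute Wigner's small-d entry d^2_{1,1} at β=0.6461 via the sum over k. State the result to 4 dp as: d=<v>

d=0.5367

d^2_{1,1}(β=0.6461) via Wigner's sum:
Half-angle: c=0.948272, s=0.317460. N=√(6·1·6·1)=6.000000
k: max(0,(1)−(1))=0 … min(2+(1),2−(1))=1
  k=0: (−1)^0·6.0000/(6)·0.9483^4·0.3175^0 = +0.808595
  k=1: (−1)^1·6.0000/(2)·0.9483^2·0.3175^2 = -0.271873
d^2_{1,1}(0.6461) = +0.808595 -0.271873 = +0.536722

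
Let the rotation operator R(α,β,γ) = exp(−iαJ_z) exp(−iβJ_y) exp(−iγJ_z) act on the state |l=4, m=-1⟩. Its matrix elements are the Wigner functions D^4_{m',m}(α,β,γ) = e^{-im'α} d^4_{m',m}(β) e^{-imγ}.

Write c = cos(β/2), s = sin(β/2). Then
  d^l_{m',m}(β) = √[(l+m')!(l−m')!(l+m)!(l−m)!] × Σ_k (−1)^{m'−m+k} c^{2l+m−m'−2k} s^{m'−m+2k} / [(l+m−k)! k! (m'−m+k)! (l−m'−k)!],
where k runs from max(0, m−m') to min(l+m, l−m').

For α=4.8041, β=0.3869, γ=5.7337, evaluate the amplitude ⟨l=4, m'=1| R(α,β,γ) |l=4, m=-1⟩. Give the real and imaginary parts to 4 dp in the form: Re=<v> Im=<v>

Re=0.1752 Im=0.2347

D^4_{1,-1}(4.8041,0.3869,5.7337) = e^{-i·1·4.8041}·d^4_{1,-1}(0.3869)·e^{-i·-1·5.7337}. Compute d first:
With c≡cos(β/2)=0.981347 and s≡sin(β/2)=0.192246, N=[120·6·6·120]^{1/2}=720.000000
k∈{0,1,2,3} keeps every argument non-negative
  k=0: (−1)^2·720.0000/(72)·0.9813^6·0.1922^2 = +0.330102
  k=1: (−1)^3·720.0000/(24)·0.9813^4·0.1922^4 = -0.038005
  k=2: (−1)^4·720.0000/(48)·0.9813^2·0.1922^6 = +0.000729
  k=3: (−1)^5·720.0000/(720)·0.9813^0·0.1922^8 = -0.000002
d^4_{1,-1}(0.3869) = +0.330102 -0.038005 +0.000729 -0.000002 = +0.292825
D = (+0.091583+0.995797i)·(+0.292825)·(+0.852793-0.522248i) = +0.175154+0.234664i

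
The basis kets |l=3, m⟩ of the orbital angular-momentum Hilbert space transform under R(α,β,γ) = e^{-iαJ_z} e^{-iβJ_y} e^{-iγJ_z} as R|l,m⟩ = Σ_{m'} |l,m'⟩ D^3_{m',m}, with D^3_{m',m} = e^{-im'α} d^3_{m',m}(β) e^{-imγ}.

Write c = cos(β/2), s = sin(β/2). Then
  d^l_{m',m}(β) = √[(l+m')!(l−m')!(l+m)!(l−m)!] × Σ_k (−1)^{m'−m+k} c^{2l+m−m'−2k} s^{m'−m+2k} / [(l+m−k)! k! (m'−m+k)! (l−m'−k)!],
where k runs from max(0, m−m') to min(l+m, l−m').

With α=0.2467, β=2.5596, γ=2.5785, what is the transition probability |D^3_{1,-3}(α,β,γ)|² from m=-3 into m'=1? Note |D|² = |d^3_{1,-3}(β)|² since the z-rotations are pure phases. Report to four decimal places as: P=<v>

D^3_{1,-3}(0.2467,2.5596,2.5785) = e^{-i·1·0.2467}·d^3_{1,-3}(2.5596)·e^{-i·-3·2.5785}. Compute d first:
Half-angle: c=0.286907, s=0.957958. N=√(24·2·1·720)=185.903201
The bounds max(0,m−m')=0 and min(l+m,l−m')=0 give 1 term
  k=0: (−1)^4·185.9032/(48)·0.2869^2·0.9580^4 = +0.268481
d^3_{1,-3}(2.5596) = +0.268481
|D^3_{1,-3}|² = |d^3_{1,-3}(β)|² = (+0.268481)² = 0.072082 (the z-rotation phases have unit modulus)

P=0.0721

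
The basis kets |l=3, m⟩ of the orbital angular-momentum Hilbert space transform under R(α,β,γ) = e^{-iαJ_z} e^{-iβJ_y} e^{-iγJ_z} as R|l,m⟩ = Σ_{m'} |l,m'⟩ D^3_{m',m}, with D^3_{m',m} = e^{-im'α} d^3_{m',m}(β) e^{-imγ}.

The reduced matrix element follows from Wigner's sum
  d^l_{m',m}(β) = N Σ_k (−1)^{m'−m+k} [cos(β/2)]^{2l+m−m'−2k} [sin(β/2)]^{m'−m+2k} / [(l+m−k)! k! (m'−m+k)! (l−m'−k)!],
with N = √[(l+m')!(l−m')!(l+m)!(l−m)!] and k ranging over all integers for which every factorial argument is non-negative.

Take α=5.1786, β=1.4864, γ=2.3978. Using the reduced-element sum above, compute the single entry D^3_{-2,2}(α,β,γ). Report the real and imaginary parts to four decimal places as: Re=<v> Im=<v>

First d^3_{-2,2}(β=1.4864), then the phase factors e^{-i(-2)α} and e^{-i(2)γ}:
c=cos(1.4864/2)=0.736307, s=sin(1.4864/2)=0.676648; N=√[1·120·120·1]=120.000000
Admissible k: 4..5 (factorial args all ≥0)
  k=4: (−1)^0·120.0000/(24)·0.7363^2·0.6766^4 = +0.568248
  k=5: (−1)^1·120.0000/(120)·0.7363^0·0.6766^6 = -0.095979
d^3_{-2,2}(1.4864) = +0.568248 -0.095979 = +0.472269
Phases: e^{-i·(-2)·5.1786}=-0.595891-0.803066i, e^{-i·(2)·2.3978}=+0.083115+0.996540i ⇒ D=+0.354561-0.311970i

Re=0.3546 Im=-0.3120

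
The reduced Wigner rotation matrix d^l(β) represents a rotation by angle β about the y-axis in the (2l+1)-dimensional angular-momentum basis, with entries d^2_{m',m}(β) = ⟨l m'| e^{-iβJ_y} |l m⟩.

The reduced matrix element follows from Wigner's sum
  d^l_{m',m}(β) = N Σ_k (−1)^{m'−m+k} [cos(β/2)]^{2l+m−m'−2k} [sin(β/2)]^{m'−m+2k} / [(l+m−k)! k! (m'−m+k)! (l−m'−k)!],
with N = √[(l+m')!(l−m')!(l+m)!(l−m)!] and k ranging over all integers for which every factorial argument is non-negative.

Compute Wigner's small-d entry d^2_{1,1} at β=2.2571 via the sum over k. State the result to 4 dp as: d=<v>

d=-0.4153

d^2_{1,1}(β=2.2571) via Wigner's sum:
Half-angle: c=0.427971, s=0.903793. N=√(6·1·6·1)=6.000000
Admissible k: 0..1 (factorial args all ≥0)
  k=0: (−1)^0·6.0000/(6)·0.4280^4·0.9038^0 = +0.033547
  k=1: (−1)^1·6.0000/(2)·0.4280^2·0.9038^2 = -0.448835
d^2_{1,1}(2.2571) = +0.033547 -0.448835 = -0.415288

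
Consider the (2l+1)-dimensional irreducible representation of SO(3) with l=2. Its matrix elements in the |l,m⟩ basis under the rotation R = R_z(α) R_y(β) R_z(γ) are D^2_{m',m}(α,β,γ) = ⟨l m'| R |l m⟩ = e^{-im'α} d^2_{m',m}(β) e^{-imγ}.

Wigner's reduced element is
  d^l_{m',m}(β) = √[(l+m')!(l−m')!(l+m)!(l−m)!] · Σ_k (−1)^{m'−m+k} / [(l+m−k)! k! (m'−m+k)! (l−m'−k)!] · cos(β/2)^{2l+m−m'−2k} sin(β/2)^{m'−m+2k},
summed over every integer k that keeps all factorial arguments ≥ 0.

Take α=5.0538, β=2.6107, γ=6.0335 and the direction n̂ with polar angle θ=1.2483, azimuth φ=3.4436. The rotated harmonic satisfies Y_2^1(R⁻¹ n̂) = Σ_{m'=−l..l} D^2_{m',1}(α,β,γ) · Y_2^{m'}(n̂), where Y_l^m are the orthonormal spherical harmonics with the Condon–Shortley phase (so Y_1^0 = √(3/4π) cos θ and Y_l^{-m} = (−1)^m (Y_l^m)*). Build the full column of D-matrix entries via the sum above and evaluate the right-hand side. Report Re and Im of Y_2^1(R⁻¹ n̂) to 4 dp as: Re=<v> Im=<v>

Need the full column D^2_{m',1} for m'=−2..2 at α=5.0538, β=2.6107, γ=6.0335.
cos(β/2)=0.262340, sin(β/2)=0.964976
d^2_{-2,1}: single k=3 term ⇒ +0.471458;  D = -0.280905-0.378636i
d^2_{-1,1}: k∈[2..3] ⇒ +0.192257 -0.867092 = -0.674835;  D = -0.376066+0.560336i
d^2_{0,1}: k∈[1..2] ⇒ +0.042676 -0.577416 = -0.534740;  D = -0.518158-0.132134i
d^2_{1,1}: k∈[0..1] ⇒ +0.004737 -0.192257 = -0.187521;  D = -0.017176-0.186732i
d^2_{2,1}: single k=0 term ⇒ -0.034845;  D = +0.031627-0.014625i
Y_2^{m'}(θ=1.2483,φ=3.4436) and Σ D·Y over m':
  (-0.2809-0.3786i)·(+0.2860-0.1973i)  (-0.3761+0.5603i)·(-0.2217+0.0691i)  (-0.5182-0.1321i)·(-0.2204+0.0000i)  (-0.0172-0.1867i)·(+0.2217+0.0691i)  (+0.0316-0.0146i)·(+0.2860+0.1973i)
Y_2^1(R⁻¹ n̂) = +0.024813-0.214475i

Re=0.0248 Im=-0.2145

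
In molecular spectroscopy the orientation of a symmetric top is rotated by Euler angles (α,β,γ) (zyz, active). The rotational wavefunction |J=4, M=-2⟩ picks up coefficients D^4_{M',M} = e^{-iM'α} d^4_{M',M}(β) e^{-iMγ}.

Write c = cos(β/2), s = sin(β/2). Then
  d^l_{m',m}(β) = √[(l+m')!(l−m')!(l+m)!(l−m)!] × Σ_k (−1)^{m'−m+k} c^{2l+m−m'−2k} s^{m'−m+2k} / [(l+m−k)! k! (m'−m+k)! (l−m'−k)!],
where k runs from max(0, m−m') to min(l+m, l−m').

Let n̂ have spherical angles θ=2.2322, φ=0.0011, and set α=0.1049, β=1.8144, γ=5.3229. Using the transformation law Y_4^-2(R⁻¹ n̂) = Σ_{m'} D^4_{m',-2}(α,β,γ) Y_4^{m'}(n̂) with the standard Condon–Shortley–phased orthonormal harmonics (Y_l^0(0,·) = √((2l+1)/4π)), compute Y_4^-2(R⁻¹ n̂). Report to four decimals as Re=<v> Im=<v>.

Re=0.0130 Im=-0.2758

Need the full column D^4_{m',-2} for m'=−4..4 at α=0.1049, β=1.8144, γ=5.3229.
cos(β/2)=0.615954, sin(β/2)=0.787782
d^4_{-4,-2}: single k=2 term ⇒ +0.179341;  D = +0.012512-0.178904i
d^4_{-3,-2}: k∈[1..2] ⇒ +0.099153 -0.486570 = -0.387416;  D = +0.013586+0.387178i
d^4_{-2,-2}: k∈[0..2] ⇒ +0.020720 -0.406708 +0.831589 = +0.445601;  D = -0.062169-0.441243i
d^4_{-1,-2}: k∈[0..2] ⇒ -0.112429 +0.919530 -1.002745 = -0.195644;  D = +0.047431+0.189808i
d^4_{0,-2}: k∈[0..2] ⇒ +0.321531 -1.402515 +0.860309 = -0.220675;  D = +0.075622+0.207313i
d^4_{1,-2}: k∈[0..2] ⇒ -0.613020 +1.504117 -0.492071 = +0.399027;  D = -0.175240-0.358487i
d^4_{2,-2}: k∈[0..2] ⇒ +0.831589 -1.088215 +0.148337 = -0.108289;  D = +0.057482+0.091773i
d^4_{3,-2}: k∈[0..1] ⇒ -0.795904 +0.433966 = -0.361939;  D = +0.223188+0.284933i
d^4_{4,-2}: single k=0 term ⇒ +0.479858;  D = -0.333830-0.344704i
Y_4^{m'}(θ=2.2322,φ=0.0011) and Σ D·Y over m':
  (+0.0125-0.1789i)·(+0.1716-0.0008i)  (+0.0136+0.3872i)·(-0.3778+0.0012i)  (-0.0622-0.4412i)·(+0.3418-0.0008i)  (+0.0474+0.1898i)·(+0.0823-0.0001i)  (+0.0756+0.2073i)·(-0.3529+0.0000i)  (-0.1752-0.3585i)·(-0.0823-0.0001i)  (+0.0575+0.0918i)·(+0.3418+0.0008i)  (+0.2232+0.2849i)·(+0.3778+0.0012i)  (-0.3338-0.3447i)·(+0.1716+0.0008i)
Y_4^-2(R⁻¹ n̂) = +0.012961-0.275830i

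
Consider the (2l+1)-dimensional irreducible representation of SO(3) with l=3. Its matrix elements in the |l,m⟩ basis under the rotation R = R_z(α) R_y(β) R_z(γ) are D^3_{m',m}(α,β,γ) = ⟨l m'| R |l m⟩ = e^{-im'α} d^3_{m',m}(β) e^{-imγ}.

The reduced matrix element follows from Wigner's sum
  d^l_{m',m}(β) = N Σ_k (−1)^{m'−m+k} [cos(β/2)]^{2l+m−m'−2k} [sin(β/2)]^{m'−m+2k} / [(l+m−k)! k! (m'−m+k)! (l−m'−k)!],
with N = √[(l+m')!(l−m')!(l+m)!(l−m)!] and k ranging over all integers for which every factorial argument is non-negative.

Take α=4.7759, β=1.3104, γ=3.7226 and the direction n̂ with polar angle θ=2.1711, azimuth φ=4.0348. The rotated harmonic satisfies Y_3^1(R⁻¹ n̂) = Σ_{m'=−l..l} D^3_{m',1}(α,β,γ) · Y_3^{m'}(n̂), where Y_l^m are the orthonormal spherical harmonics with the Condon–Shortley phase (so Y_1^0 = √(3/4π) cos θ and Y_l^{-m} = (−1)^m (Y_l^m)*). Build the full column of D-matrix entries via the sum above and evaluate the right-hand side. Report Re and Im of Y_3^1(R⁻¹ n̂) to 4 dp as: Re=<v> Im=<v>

Need the full column D^3_{m',1} for m'=−3..3 at α=4.7759, β=1.3104, γ=3.7226.
cos(β/2)=0.792926, sin(β/2)=0.609318
d^3_{-3,1}: single k=4 term ⇒ +0.335650;  D = -0.127757-0.310385i
d^3_{-2,1}: k∈[3..4] ⇒ +0.713280 -0.210597 = +0.502683;  D = +0.451764-0.220452i
d^3_{-1,1}: k∈[2..4] ⇒ +0.880582 -0.693316 +0.051176 = +0.238442;  D = +0.117959+0.207221i
d^3_{0,1}: k∈[1..3] ⇒ +0.661604 -1.172038 +0.230697 = -0.279737;  D = +0.233835-0.153538i
d^3_{1,1}: k∈[0..2] ⇒ +0.248540 -1.174109 +0.519987 = -0.405583;  D = +0.243680+0.324219i
d^3_{2,1}: k∈[0..1] ⇒ -0.603959 +0.713280 = +0.109321;  D = +0.083045-0.071095i
d^3_{3,1}: single k=0 term ⇒ +0.568413;  D = +0.396321+0.407460i
Y_3^{m'}(θ=2.1711,φ=4.0348) and Σ D·Y over m':
  (-0.1278-0.3104i)·(+0.2098+0.1045i)  (+0.4518-0.2205i)·(+0.0841+0.3840i)  (+0.1180+0.2072i)·(-0.0996+0.1237i)  (+0.2338-0.1535i)·(+0.2961+0.0000i)  (+0.2437+0.3242i)·(+0.0996+0.1237i)  (+0.0830-0.0711i)·(+0.0841-0.3840i)  (+0.3963+0.4075i)·(-0.2098+0.1045i)
Y_3^1(R⁻¹ n̂) = -0.001794+0.005423i

Re=-0.0018 Im=0.0054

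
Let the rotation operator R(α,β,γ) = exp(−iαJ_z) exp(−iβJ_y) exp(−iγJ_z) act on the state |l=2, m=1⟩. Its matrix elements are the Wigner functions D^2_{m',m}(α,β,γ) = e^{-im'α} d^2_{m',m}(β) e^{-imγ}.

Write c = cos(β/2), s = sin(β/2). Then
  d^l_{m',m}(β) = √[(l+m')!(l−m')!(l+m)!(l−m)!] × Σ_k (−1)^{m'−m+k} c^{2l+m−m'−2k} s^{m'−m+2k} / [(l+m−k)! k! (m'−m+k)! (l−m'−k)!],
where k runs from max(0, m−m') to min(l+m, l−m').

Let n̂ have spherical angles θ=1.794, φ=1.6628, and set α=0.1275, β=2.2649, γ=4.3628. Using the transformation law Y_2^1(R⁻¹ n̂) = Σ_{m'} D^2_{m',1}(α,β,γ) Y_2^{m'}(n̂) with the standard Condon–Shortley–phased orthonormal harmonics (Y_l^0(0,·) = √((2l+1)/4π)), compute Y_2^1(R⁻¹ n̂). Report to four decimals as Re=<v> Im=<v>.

Need the full column D^2_{m',1} for m'=−2..2 at α=0.1275, β=2.2649, γ=4.3628.
cos(β/2)=0.424443, sin(β/2)=0.905455
d^2_{-2,1}: single k=3 term ⇒ +0.630158;  D = -0.358197+0.518453i
d^2_{-1,1}: k∈[2..3] ⇒ +0.443091 -0.672151 = -0.229060;  D = +0.105183-0.203482i
d^2_{0,1}: k∈[1..2] ⇒ +0.169590 -0.771783 = -0.602193;  D = +0.206258-0.565768i
d^2_{1,1}: k∈[0..1] ⇒ +0.032455 -0.443091 = -0.410636;  D = +0.090450-0.400551i
d^2_{2,1}: single k=0 term ⇒ -0.138469;  D = +0.013078-0.137850i
Y_2^{m'}(θ=1.794,φ=1.6628) and Σ D·Y over m':
  (-0.3582+0.5185i)·(-0.3611+0.0672i)  (+0.1052-0.2035i)·(+0.0153+0.1661i)  (+0.2063-0.5658i)·(-0.2690+0.0000i)  (+0.0904-0.4006i)·(-0.0153+0.1661i)  (+0.0131-0.1379i)·(-0.3611-0.0672i)
Y_2^1(R⁻¹ n̂) = +0.125567+0.025307i

Re=0.1256 Im=0.0253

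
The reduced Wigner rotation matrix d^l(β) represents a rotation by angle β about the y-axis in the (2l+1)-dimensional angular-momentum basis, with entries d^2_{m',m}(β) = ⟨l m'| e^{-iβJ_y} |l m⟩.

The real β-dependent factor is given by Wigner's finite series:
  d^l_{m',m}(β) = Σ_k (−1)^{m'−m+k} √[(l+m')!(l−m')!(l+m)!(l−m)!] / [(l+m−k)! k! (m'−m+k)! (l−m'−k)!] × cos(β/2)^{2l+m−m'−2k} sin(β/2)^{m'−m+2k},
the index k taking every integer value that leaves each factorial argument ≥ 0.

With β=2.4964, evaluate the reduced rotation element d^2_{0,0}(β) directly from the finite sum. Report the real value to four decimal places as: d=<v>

d^2_{0,0}(β=2.4964) via Wigner's sum:
Half-angle: c=0.317030, s=0.948416. N=√(2·2·2·2)=4.000000
Admissible k: 0..2 (factorial args all ≥0)
  k=0: (−1)^0·4.0000/(4)·0.3170^4·0.9484^0 = +0.010102
  k=1: (−1)^1·4.0000/(1)·0.3170^2·0.9484^2 = -0.361625
  k=2: (−1)^2·4.0000/(4)·0.3170^0·0.9484^4 = +0.809086
d^2_{0,0}(2.4964) = +0.010102 -0.361625 +0.809086 = +0.457563

d=0.4576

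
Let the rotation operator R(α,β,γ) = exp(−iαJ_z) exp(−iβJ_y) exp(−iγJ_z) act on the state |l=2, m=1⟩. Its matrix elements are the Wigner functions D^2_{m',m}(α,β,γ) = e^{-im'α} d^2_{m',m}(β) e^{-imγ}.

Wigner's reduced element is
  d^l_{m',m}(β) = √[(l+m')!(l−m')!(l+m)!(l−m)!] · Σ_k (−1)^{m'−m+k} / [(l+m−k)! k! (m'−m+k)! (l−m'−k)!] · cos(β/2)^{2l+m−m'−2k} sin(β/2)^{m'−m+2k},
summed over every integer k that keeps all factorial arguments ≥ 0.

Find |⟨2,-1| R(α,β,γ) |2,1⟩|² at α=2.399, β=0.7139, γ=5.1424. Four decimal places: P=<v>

Split into d^2_{-1,1}(β=0.7139) × two z-phases.
Half-angle: c=0.936967, s=0.349418. N=√(1·6·6·1)=6.000000
The bounds max(0,m−m')=2 and min(l+m,l−m')=3 give 2 terms
  k=2: (−1)^0·6.0000/(2)·0.9370^2·0.3494^2 = +0.321559
  k=3: (−1)^1·6.0000/(6)·0.9370^0·0.3494^4 = -0.014907
d^2_{-1,1}(0.7139) = +0.321559 -0.014907 = +0.306652
|D^2_{-1,1}|² = |d^2_{-1,1}(β)|² = (+0.306652)² = 0.094036 (the z-rotation phases have unit modulus)

P=0.0940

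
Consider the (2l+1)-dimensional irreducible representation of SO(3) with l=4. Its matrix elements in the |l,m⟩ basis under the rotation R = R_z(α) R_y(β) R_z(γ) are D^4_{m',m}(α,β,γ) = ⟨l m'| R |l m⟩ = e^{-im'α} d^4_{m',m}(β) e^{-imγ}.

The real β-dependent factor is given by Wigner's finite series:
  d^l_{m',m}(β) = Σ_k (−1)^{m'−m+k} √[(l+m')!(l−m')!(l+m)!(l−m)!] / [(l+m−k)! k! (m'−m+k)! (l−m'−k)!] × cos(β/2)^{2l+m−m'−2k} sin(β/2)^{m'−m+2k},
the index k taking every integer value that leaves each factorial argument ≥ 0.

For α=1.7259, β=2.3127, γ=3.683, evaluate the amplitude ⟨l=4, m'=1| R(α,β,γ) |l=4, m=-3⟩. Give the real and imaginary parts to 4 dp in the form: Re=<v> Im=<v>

Re=0.5102 Im=-0.0521

Split into d^4_{1,-3}(β=2.3127) × two z-phases.
With c≡cos(β/2)=0.402683 and s≡sin(β/2)=0.915339, N=[120·6·1·5040]^{1/2}=1904.940944
The bounds max(0,m−m')=0 and min(l+m,l−m')=1 give 2 terms
  k=0: (−1)^4·1904.9409/(144)·0.4027^4·0.9153^4 = +0.244175
  k=1: (−1)^5·1904.9409/(240)·0.4027^2·0.9153^6 = -0.756990
d^4_{1,-3}(2.3127) = +0.244175 -0.756990 = -0.512815
D = (-0.154483-0.987996i)·(-0.512815)·(+0.053400-0.998573i) = +0.510166-0.052052i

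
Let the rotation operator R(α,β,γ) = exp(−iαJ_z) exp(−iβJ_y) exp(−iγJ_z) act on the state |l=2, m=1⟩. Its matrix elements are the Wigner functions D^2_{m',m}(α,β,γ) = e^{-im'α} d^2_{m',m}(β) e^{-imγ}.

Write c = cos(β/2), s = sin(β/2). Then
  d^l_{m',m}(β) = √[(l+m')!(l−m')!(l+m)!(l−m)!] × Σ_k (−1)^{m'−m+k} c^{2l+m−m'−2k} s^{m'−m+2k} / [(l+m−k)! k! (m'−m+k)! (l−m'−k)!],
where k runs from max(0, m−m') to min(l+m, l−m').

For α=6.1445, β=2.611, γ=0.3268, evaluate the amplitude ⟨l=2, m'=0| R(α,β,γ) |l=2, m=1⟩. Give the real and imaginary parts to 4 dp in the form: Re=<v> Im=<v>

Re=-0.5063 Im=0.1716

D^2_{0,1}(6.1445,2.611,0.3268) = e^{-i·0·6.1445}·d^2_{0,1}(2.611)·e^{-i·1·0.3268}. Compute d first:
With c≡cos(β/2)=0.262195 and s≡sin(β/2)=0.965015, N=[2·2·6·1]^{1/2}=4.898979
k: max(0,(1)−(0))=1 … min(2+(1),2−(0))=2
  k=1: (−1)^0·4.8990/(2)·0.2622^3·0.9650^1 = +0.042607
  k=2: (−1)^1·4.8990/(2)·0.2622^1·0.9650^3 = -0.577168
d^2_{0,1}(2.611) = +0.042607 -0.577168 = -0.534561
Attach z-rotation phases: D = e^{-i(0)(6.1445)}·(-0.534561)·e^{-i(1)(0.3268)} = -0.506269+0.171602i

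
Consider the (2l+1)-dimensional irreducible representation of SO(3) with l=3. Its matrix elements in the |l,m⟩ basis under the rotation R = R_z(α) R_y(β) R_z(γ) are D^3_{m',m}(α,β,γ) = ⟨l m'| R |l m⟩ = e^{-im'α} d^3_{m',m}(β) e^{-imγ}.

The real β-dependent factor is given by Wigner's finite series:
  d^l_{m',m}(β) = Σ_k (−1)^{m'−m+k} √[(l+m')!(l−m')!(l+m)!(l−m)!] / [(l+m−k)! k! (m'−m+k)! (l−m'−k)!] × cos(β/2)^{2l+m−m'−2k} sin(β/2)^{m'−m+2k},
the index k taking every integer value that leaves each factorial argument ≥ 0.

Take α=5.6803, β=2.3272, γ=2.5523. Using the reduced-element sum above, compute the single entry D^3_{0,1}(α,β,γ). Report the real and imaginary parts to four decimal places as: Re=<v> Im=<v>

Split into d^3_{0,1}(β=2.3272) × two z-phases.
c=cos(2.3272/2)=0.396036, s=sin(2.3272/2)=0.918235; N=√[6·6·24·2]=41.569219
k: max(0,(1)−(0))=1 … min(3+(1),3−(0))=3
  k=1: (−1)^0·41.5692/(12)·0.3960^5·0.9182^1 = +0.030990
  k=2: (−1)^1·41.5692/(4)·0.3960^3·0.9182^3 = -0.499780
  k=3: (−1)^2·41.5692/(12)·0.3960^1·0.9182^5 = +0.895560
d^3_{0,1}(2.3272) = +0.030990 -0.499780 +0.895560 = +0.426770
D = (+1.000000+0.000000i)·(+0.426770)·(-0.831334-0.555773i) = -0.354788-0.237187i

Re=-0.3548 Im=-0.2372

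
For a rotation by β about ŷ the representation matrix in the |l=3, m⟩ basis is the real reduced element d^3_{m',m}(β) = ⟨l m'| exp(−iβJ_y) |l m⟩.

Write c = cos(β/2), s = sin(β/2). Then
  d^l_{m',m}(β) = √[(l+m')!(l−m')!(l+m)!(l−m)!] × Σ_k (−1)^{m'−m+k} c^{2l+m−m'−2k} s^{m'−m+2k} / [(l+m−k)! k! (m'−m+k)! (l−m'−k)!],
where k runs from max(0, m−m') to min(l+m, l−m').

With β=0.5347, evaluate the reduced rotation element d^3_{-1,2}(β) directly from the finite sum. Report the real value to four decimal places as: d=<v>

d^3_{-1,2}(β=0.5347) via Wigner's sum:
Half-angle: c=0.964474, s=0.264177. N=√(2·24·120·1)=75.894664
The bounds max(0,m−m')=3 and min(l+m,l−m')=4 give 2 terms
  k=3: (−1)^0·75.8947/(12)·0.9645^3·0.2642^3 = +0.104613
  k=4: (−1)^1·75.8947/(24)·0.9645^1·0.2642^5 = -0.003924
d^3_{-1,2}(0.5347) = +0.104613 -0.003924 = +0.100688

d=0.1007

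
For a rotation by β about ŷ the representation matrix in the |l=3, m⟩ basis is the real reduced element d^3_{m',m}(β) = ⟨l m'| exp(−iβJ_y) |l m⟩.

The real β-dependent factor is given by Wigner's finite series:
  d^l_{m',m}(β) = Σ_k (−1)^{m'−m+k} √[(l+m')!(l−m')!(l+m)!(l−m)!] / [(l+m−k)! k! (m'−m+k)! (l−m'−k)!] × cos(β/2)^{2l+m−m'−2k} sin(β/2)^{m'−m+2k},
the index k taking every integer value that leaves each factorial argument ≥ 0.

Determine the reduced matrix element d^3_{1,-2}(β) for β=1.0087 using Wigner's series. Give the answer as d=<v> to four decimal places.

d=-0.4060

d^3_{1,-2}(β=1.0087) via Wigner's sum:
With c≡cos(β/2)=0.875489 and s≡sin(β/2)=0.483238, N=[24·2·1·120]^{1/2}=75.894664
Admissible k: 0..1 (factorial args all ≥0)
  k=0: (−1)^3·75.8947/(12)·0.8755^3·0.4832^3 = -0.478924
  k=1: (−1)^4·75.8947/(24)·0.8755^1·0.4832^5 = +0.072956
d^3_{1,-2}(1.0087) = -0.478924 +0.072956 = -0.405968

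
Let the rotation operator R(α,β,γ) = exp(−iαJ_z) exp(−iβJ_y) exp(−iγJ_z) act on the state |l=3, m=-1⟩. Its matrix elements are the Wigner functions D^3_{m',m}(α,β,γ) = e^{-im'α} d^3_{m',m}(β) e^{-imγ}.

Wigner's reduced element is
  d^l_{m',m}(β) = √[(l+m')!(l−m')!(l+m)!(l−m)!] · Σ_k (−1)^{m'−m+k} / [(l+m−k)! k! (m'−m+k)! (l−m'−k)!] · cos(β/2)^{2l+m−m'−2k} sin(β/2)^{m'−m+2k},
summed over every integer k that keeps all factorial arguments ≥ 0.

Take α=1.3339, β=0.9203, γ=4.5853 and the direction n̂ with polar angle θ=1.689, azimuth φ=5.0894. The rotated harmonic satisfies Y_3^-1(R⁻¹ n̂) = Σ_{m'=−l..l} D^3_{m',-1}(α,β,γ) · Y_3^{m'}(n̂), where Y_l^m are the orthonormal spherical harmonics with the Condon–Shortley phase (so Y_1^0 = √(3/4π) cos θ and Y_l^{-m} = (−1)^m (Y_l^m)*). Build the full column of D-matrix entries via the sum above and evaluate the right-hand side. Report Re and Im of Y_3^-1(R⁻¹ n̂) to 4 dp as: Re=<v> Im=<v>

Re=0.3141 Im=0.1637

Need the full column D^3_{m',-1} for m'=−3..3 at α=1.3339, β=0.9203, γ=4.5853.
cos(β/2)=0.895986, sin(β/2)=0.444083
d^3_{-3,-1}: single k=2 term ⇒ +0.492241;  D = -0.329366+0.365813i
d^3_{-2,-1}: k∈[1..2] ⇒ +0.810904 -0.398405 = +0.412499;  D = +0.233215+0.340245i
d^3_{-1,-1}: k∈[0..2] ⇒ +0.517377 -1.016768 +0.187330 = -0.312061;  D = -0.291617+0.111094i
d^3_{0,-1}: k∈[0..2] ⇒ -0.888301 +0.654646 -0.053606 = -0.287261;  D = +0.036409+0.284944i
d^3_{1,-1}: k∈[0..2] ⇒ +0.762576 -0.249774 +0.007670 = +0.520472;  D = -0.517337-0.057037i
d^3_{2,-1}: k∈[0..1] ⇒ -0.398405 +0.048935 = -0.349470;  D = +0.118750-0.328676i
d^3_{3,-1}: single k=0 term ⇒ +0.120921;  D = +0.100907+0.066631i
Y_3^{m'}(θ=1.689,φ=5.0894) and Σ D·Y over m':
  (-0.3294+0.3658i)·(-0.3697-0.1739i)  (+0.2332+0.3402i)·(+0.0866-0.0814i)  (-0.2916+0.1111i)·(-0.1099-0.2776i)  (+0.0364+0.2849i)·(+0.1290+0.0000i)  (-0.5173-0.0570i)·(+0.1099-0.2776i)  (+0.1187-0.3287i)·(+0.0866+0.0814i)  (+0.1009+0.0666i)·(+0.3697-0.1739i)
Y_3^-1(R⁻¹ n̂) = +0.314081+0.163686i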